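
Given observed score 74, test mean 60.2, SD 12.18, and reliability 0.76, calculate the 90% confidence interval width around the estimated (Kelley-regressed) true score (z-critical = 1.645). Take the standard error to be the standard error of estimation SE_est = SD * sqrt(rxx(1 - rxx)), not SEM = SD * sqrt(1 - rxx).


True score estimate = 0.76*74 + 0.24*60.2 = 70.688
SE_est = SD * sqrt(rxx * (1 - rxx)) = 12.18 * sqrt(0.76 * 0.24) = 12.18 * sqrt(0.1824) = 5.201873
CI = T_est +/- z * SE_est, so width = 2 * z * SE_est = 2 * 1.645 * 5.201873
Width = 17.1142

17.1142


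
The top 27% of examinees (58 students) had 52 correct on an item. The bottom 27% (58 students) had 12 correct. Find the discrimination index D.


p_upper = 52/58 = 0.8966
p_lower = 12/58 = 0.2069
D = 0.8966 - 0.2069 = 0.6897

0.6897


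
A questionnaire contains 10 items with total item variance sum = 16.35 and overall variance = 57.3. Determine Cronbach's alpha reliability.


alpha = (k/(k-1)) * (1 - sum(si^2)/s_total^2)
= (10/9) * (1 - 16.35/57.3)
alpha = 0.7941

0.7941


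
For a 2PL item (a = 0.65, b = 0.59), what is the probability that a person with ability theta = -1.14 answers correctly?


a*(theta - b) = 0.65 * (-1.14 - 0.59) = -1.1245
exp(--1.1245) = 3.0787
P = 1 / (1 + 3.0787)
P = 0.2452

0.2452


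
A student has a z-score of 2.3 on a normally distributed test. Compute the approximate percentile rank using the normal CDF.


CDF(z) = 0.5 * (1 + erf(z/sqrt(2)))
erf(1.6263) = 0.9786
CDF = 0.9893
Percentile rank = 0.9893 * 100 = 98.93

98.93


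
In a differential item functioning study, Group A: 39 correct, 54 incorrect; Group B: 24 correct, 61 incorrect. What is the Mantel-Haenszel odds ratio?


Odds_A = 39/54 = 0.7222
Odds_B = 24/61 = 0.3934
OR = Odds_A / Odds_B = 0.7222 / 0.3934
Exactly, OR = (39 * 61) / (54 * 24) = 2379 / 1296
OR = 1.8356

1.8356


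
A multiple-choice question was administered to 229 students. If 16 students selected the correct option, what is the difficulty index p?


Item difficulty p = number correct / total examinees
p = 16 / 229
p = 0.0699

0.0699


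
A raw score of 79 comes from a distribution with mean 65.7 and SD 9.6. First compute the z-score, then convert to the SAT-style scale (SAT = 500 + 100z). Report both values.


z = (X - mean) / SD = (79 - 65.7) / 9.6
z = 13.3 / 9.6
z = 1.3854
SAT-scale = SAT = 500 + 100z
Carry z at full precision (z = 13.3 / 9.6) into the conversion:
SAT-scale = 500 + 100 * (13.3 / 9.6) = 500 + 1330 / 9.6
SAT-scale = 500 + 138.5417
SAT-scale = 638.5417

638.5417


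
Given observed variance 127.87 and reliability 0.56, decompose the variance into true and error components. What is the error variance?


var_true = rxx * var_obs = 0.56 * 127.87 = 71.6072
var_error = var_obs - var_true
var_error = 127.87 - 71.6072
var_error = 56.2628

56.2628


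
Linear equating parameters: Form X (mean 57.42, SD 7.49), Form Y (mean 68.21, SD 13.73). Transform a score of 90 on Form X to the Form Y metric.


slope = SD_Y / SD_X = 13.73 / 7.49 ~ 1.8331
intercept = mean_Y - slope * mean_X = 68.21 - (13.73 / 7.49) * 57.42 ~ -37.0472
Y = slope * X + intercept. To avoid rounding drift from the rounded slope/intercept, evaluate the equivalent form Y = mean_Y + SD_Y * (X - mean_X) / SD_X at full precision:
Y = 68.21 + 13.73 * (90 - 57.42) / 7.49
Y = 68.21 + 13.73 * 32.58 / 7.49
Y = 68.21 + 447.3234 / 7.49
Y = 68.21 + 59.7228
Y = 127.9328

127.9328


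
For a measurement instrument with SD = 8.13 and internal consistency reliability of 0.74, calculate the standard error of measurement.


SEM = SD * sqrt(1 - rxx)
SEM = 8.13 * sqrt(1 - 0.74)
SEM = 8.13 * sqrt(0.26) = 8.13 * 0.509902
SEM = 4.1455

4.1455


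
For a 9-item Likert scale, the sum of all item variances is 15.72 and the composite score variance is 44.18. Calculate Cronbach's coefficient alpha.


alpha = (k/(k-1)) * (1 - sum(si^2)/s_total^2)
= (9/8) * (1 - 15.72/44.18)
alpha = 0.7247

0.7247


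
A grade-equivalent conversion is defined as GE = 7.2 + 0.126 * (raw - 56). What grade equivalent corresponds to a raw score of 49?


raw - median = 49 - 56 = -7
slope * diff = 0.126 * -7 = -0.882
GE = 7.2 + -0.882
GE = 6.318

6.318


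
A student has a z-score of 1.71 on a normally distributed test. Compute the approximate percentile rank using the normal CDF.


CDF(z) = 0.5 * (1 + erf(z/sqrt(2)))
erf(1.2092) = 0.9127
CDF = 0.9564
Percentile rank = 0.9564 * 100 = 95.64

95.64


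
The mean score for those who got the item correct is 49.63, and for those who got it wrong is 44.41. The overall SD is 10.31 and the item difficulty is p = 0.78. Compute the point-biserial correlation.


q = 1 - p = 0.22
rpb = ((M1 - M0) / SD) * sqrt(p * q)
rpb = ((49.63 - 44.41) / 10.31) * sqrt(0.78 * 0.22)
rpb = 0.2097

0.2097


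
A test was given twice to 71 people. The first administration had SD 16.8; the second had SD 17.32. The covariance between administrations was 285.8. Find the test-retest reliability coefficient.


r = cov(X,Y) / (SD_X * SD_Y)
r = 285.8 / (16.8 * 17.32)
r = 285.8 / 290.976
r = 0.9822

0.9822


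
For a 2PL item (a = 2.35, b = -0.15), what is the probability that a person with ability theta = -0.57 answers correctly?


a*(theta - b) = 2.35 * (-0.57 - -0.15) = -0.987
exp(--0.987) = 2.6832
P = 1 / (1 + 2.6832)
P = 0.2715

0.2715


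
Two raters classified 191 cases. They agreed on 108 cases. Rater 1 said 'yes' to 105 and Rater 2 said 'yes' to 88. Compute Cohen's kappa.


P_o = 108/191 = 0.565445
P_e = (105*88 + 86*103) / 36481 = 0.496094
kappa = (P_o - P_e) / (1 - P_e)
kappa = (0.565445 - 0.496094) / (1 - 0.496094)
kappa = 0.1376

0.1376


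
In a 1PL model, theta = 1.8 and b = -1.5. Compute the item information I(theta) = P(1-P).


P = 1/(1+exp(-(1.8--1.5))) = 0.9644
I = P*(1-P) = 0.9644 * 0.0356
I = 0.0343

0.0343


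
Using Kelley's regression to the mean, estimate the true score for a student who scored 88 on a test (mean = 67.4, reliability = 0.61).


T_est = rxx * X + (1 - rxx) * mean
T_est = 0.61 * 88 + 0.39 * 67.4
T_est = 53.68 + 26.286
T_est = 79.966

79.966


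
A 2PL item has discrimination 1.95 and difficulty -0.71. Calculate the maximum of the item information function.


For 2PL, max info at theta = b = -0.71
I_max = a^2 / 4 = 1.95^2 / 4
= 3.8025 / 4
I_max = 0.9506

0.9506


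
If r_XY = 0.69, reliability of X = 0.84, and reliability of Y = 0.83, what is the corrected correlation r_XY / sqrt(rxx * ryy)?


r_corrected = rxy / sqrt(rxx * ryy)
= 0.69 / sqrt(0.84 * 0.83)
= 0.69 / sqrt(0.6972)
= 0.69 / 0.834985
r_corrected = 0.8264

0.8264


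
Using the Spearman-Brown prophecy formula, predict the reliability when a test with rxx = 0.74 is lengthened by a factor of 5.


r_new = (n * rxx) / (1 + (n-1) * rxx)
r_new = (5 * 0.74) / (1 + 4 * 0.74)
r_new = 3.7 / 3.96
r_new = 0.9343

0.9343


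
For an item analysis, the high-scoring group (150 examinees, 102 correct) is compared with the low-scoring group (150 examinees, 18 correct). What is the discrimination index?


p_upper = 102/150 = 0.68
p_lower = 18/150 = 0.12
D = 0.68 - 0.12 = 0.56

0.56


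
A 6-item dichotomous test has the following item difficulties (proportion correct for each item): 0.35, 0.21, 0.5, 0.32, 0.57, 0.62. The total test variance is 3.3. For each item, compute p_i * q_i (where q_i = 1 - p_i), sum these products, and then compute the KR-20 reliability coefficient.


For each item, compute p_i * q_i:
  Item 1: 0.35 * 0.65 = 0.2275
  Item 2: 0.21 * 0.79 = 0.1659
  Item 3: 0.5 * 0.5 = 0.25
  Item 4: 0.32 * 0.68 = 0.2176
  Item 5: 0.57 * 0.43 = 0.2451
  Item 6: 0.62 * 0.38 = 0.2356
Sum(p_i * q_i) = 0.2275 + 0.1659 + 0.25 + 0.2176 + 0.2451 + 0.2356 = 1.3417
KR-20 = (k/(k-1)) * (1 - Sum(p_i*q_i) / Var_total)
= (6/5) * (1 - 1.3417/3.3)
= 1.2 * 0.5934
KR-20 = 0.7121

0.7121


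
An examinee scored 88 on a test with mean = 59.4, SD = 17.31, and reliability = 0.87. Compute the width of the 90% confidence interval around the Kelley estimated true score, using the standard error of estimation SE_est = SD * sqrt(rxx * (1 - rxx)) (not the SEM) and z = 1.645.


True score estimate = 0.87*88 + 0.13*59.4 = 84.282
SE_est = SD * sqrt(rxx * (1 - rxx)) = 17.31 * sqrt(0.87 * 0.13) = 17.31 * sqrt(0.1131) = 5.821412
CI = T_est +/- z * SE_est, so width = 2 * z * SE_est = 2 * 1.645 * 5.821412
Width = 19.1524

19.1524


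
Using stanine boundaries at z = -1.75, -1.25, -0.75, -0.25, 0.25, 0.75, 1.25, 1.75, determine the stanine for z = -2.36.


Stanine boundaries: [-1.75, -1.25, -0.75, -0.25, 0.25, 0.75, 1.25, 1.75]
z = -2.36
Check each boundary:
  z < -1.75
  z < -1.25
  z < -0.75
  z < -0.25
  z < 0.25
  z < 0.75
  z < 1.25
  z < 1.75
Highest qualifying boundary gives stanine = 1

1


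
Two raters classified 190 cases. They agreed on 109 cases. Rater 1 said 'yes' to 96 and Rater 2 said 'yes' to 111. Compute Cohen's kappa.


P_o = 109/190 = 0.573684
P_e = (96*111 + 94*79) / 36100 = 0.500886
kappa = (P_o - P_e) / (1 - P_e)
kappa = (0.573684 - 0.500886) / (1 - 0.500886)
kappa = 0.1459

0.1459


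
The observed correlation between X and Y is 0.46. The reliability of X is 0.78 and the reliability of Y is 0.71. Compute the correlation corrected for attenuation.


r_corrected = rxy / sqrt(rxx * ryy)
= 0.46 / sqrt(0.78 * 0.71)
= 0.46 / sqrt(0.5538)
= 0.46 / 0.744177
r_corrected = 0.6181

0.6181


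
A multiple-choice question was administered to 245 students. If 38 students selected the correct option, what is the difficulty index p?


Item difficulty p = number correct / total examinees
p = 38 / 245
p = 0.1551

0.1551


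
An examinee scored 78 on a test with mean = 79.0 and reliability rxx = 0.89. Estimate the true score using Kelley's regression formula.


T_est = rxx * X + (1 - rxx) * mean
T_est = 0.89 * 78 + 0.11 * 79.0
T_est = 69.42 + 8.69
T_est = 78.11

78.11


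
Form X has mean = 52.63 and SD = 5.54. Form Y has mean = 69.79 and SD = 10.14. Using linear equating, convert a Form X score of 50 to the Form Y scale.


slope = SD_Y / SD_X = 10.14 / 5.54 ~ 1.8303
intercept = mean_Y - slope * mean_X = 69.79 - (10.14 / 5.54) * 52.63 ~ -26.54
Y = slope * X + intercept. To avoid rounding drift from the rounded slope/intercept, evaluate the equivalent form Y = mean_Y + SD_Y * (X - mean_X) / SD_X at full precision:
Y = 69.79 + 10.14 * (50 - 52.63) / 5.54
Y = 69.79 - 10.14 * 2.63 / 5.54
Y = 69.79 - 26.6682 / 5.54
Y = 69.79 - 4.8138
Y = 64.9762

64.9762


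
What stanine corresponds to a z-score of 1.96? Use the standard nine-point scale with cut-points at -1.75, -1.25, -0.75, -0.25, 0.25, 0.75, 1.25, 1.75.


Stanine boundaries: [-1.75, -1.25, -0.75, -0.25, 0.25, 0.75, 1.25, 1.75]
z = 1.96
Check each boundary:
  z >= -1.75 -> could be stanine 2
  z >= -1.25 -> could be stanine 3
  z >= -0.75 -> could be stanine 4
  z >= -0.25 -> could be stanine 5
  z >= 0.25 -> could be stanine 6
  z >= 0.75 -> could be stanine 7
  z >= 1.25 -> could be stanine 8
  z >= 1.75 -> could be stanine 9
Highest qualifying boundary gives stanine = 9

9


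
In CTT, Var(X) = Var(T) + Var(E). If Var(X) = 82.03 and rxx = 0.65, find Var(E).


var_true = rxx * var_obs = 0.65 * 82.03 = 53.3195
var_error = var_obs - var_true
var_error = 82.03 - 53.3195
var_error = 28.7105

28.7105


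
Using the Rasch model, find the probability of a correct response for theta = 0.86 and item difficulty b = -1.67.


theta - b = 0.86 - -1.67 = 2.53
exp(-(theta - b)) = exp(-2.53) = 0.0797
P = 1 / (1 + 0.0797)
P = 0.9262

0.9262


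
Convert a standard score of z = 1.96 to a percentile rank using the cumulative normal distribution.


CDF(z) = 0.5 * (1 + erf(z/sqrt(2)))
erf(1.3859) = 0.95
CDF = 0.975
Percentile rank = 0.975 * 100 = 97.5

97.5


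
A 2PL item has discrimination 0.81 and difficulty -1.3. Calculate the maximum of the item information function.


For 2PL, max info at theta = b = -1.3
I_max = a^2 / 4 = 0.81^2 / 4
= 0.6561 / 4
I_max = 0.164

0.164


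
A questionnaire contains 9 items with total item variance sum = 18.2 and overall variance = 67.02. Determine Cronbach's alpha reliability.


alpha = (k/(k-1)) * (1 - sum(si^2)/s_total^2)
= (9/8) * (1 - 18.2/67.02)
alpha = 0.8195

0.8195


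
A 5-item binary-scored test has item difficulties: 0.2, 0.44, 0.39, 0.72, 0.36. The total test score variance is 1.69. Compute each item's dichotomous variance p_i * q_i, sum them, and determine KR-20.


For each item, compute p_i * q_i:
  Item 1: 0.2 * 0.8 = 0.16
  Item 2: 0.44 * 0.56 = 0.2464
  Item 3: 0.39 * 0.61 = 0.2379
  Item 4: 0.72 * 0.28 = 0.2016
  Item 5: 0.36 * 0.64 = 0.2304
Sum(p_i * q_i) = 0.16 + 0.2464 + 0.2379 + 0.2016 + 0.2304 = 1.0763
KR-20 = (k/(k-1)) * (1 - Sum(p_i*q_i) / Var_total)
= (5/4) * (1 - 1.0763/1.69)
= 1.25 * 0.3631
KR-20 = 0.4539

0.4539


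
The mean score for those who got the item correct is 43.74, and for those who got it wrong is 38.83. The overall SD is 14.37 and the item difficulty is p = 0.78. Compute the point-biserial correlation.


q = 1 - p = 0.22
rpb = ((M1 - M0) / SD) * sqrt(p * q)
rpb = ((43.74 - 38.83) / 14.37) * sqrt(0.78 * 0.22)
rpb = 0.1415

0.1415


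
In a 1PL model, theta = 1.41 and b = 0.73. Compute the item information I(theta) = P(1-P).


P = 1/(1+exp(-(1.41-0.73))) = 0.6637
I = P*(1-P) = 0.6637 * 0.3363
I = 0.2232

0.2232


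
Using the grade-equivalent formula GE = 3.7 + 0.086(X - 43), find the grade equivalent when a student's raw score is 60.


raw - median = 60 - 43 = 17
slope * diff = 0.086 * 17 = 1.462
GE = 3.7 + 1.462
GE = 5.162

5.162


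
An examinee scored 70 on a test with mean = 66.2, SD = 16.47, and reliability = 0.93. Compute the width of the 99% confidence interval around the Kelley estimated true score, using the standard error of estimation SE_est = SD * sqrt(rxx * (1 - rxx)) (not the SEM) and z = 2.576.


True score estimate = 0.93*70 + 0.07*66.2 = 69.734
SE_est = SD * sqrt(rxx * (1 - rxx)) = 16.47 * sqrt(0.93 * 0.07) = 16.47 * sqrt(0.0651) = 4.202271
CI = T_est +/- z * SE_est, so width = 2 * z * SE_est = 2 * 2.576 * 4.202271
Width = 21.6501

21.6501


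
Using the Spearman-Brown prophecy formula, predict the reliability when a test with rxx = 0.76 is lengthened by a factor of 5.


r_new = (n * rxx) / (1 + (n-1) * rxx)
r_new = (5 * 0.76) / (1 + 4 * 0.76)
r_new = 3.8 / 4.04
r_new = 0.9406

0.9406


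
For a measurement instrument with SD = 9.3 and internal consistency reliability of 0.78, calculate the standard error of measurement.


SEM = SD * sqrt(1 - rxx)
SEM = 9.3 * sqrt(1 - 0.78)
SEM = 9.3 * sqrt(0.22) = 9.3 * 0.469042
SEM = 4.3621

4.3621


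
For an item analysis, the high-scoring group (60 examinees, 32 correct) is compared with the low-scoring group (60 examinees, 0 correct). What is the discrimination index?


p_upper = 32/60 = 0.5333
p_lower = 0/60 = 0.0
D = 0.5333 - 0.0 = 0.5333

0.5333


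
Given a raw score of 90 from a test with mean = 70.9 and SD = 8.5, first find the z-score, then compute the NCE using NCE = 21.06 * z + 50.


z = (X - mean) / SD = (90 - 70.9) / 8.5
z = 19.1 / 8.5
z = 2.2471
NCE = NCE = 21.06z + 50
Carry z at full precision (z = 19.1 / 8.5) into the conversion:
NCE = 21.06 * (19.1 / 8.5) + 50 = 402.246 / 8.5 + 50
NCE = 47.3231 + 50
NCE = 97.3231

97.3231


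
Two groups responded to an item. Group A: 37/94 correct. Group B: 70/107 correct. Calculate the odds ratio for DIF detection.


Odds_A = 37/57 = 0.6491
Odds_B = 70/37 = 1.8919
OR = Odds_A / Odds_B = 0.6491 / 1.8919
Exactly, OR = (37 * 37) / (57 * 70) = 1369 / 3990
OR = 0.3431

0.3431


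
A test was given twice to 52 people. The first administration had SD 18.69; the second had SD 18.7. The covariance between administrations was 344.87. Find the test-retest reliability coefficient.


r = cov(X,Y) / (SD_X * SD_Y)
r = 344.87 / (18.69 * 18.7)
r = 344.87 / 349.503
r = 0.9867

0.9867


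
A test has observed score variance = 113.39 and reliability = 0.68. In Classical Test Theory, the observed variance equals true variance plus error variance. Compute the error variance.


var_true = rxx * var_obs = 0.68 * 113.39 = 77.1052
var_error = var_obs - var_true
var_error = 113.39 - 77.1052
var_error = 36.2848

36.2848


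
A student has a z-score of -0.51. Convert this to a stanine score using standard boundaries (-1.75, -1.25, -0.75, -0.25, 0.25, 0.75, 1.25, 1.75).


Stanine boundaries: [-1.75, -1.25, -0.75, -0.25, 0.25, 0.75, 1.25, 1.75]
z = -0.51
Check each boundary:
  z >= -1.75 -> could be stanine 2
  z >= -1.25 -> could be stanine 3
  z >= -0.75 -> could be stanine 4
  z < -0.25
  z < 0.25
  z < 0.75
  z < 1.25
  z < 1.75
Highest qualifying boundary gives stanine = 4

4


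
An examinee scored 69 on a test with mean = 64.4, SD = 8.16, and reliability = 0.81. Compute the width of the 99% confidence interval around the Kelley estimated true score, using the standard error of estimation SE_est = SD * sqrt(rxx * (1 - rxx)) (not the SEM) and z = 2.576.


True score estimate = 0.81*69 + 0.19*64.4 = 68.126
SE_est = SD * sqrt(rxx * (1 - rxx)) = 8.16 * sqrt(0.81 * 0.19) = 8.16 * sqrt(0.1539) = 3.201175
CI = T_est +/- z * SE_est, so width = 2 * z * SE_est = 2 * 2.576 * 3.201175
Width = 16.4925

16.4925


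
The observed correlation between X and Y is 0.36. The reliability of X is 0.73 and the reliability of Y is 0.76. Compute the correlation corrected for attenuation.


r_corrected = rxy / sqrt(rxx * ryy)
= 0.36 / sqrt(0.73 * 0.76)
= 0.36 / sqrt(0.5548)
= 0.36 / 0.744849
r_corrected = 0.4833

0.4833


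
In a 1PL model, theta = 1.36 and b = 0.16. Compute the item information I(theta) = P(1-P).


P = 1/(1+exp(-(1.36-0.16))) = 0.7685
I = P*(1-P) = 0.7685 * 0.2315
I = 0.1779

0.1779


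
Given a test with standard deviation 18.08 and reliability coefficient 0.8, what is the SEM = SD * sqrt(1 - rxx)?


SEM = SD * sqrt(1 - rxx)
SEM = 18.08 * sqrt(1 - 0.8)
SEM = 18.08 * sqrt(0.2) = 18.08 * 0.447214
SEM = 8.0856

8.0856


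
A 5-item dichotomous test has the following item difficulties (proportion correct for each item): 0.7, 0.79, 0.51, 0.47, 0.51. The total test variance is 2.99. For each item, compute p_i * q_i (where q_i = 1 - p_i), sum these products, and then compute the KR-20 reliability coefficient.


For each item, compute p_i * q_i:
  Item 1: 0.7 * 0.3 = 0.21
  Item 2: 0.79 * 0.21 = 0.1659
  Item 3: 0.51 * 0.49 = 0.2499
  Item 4: 0.47 * 0.53 = 0.2491
  Item 5: 0.51 * 0.49 = 0.2499
Sum(p_i * q_i) = 0.21 + 0.1659 + 0.2499 + 0.2491 + 0.2499 = 1.1248
KR-20 = (k/(k-1)) * (1 - Sum(p_i*q_i) / Var_total)
= (5/4) * (1 - 1.1248/2.99)
= 1.25 * 0.6238
KR-20 = 0.7798

0.7798


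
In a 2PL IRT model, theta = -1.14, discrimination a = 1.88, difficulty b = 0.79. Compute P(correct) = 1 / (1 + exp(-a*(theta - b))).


a*(theta - b) = 1.88 * (-1.14 - 0.79) = -3.6284
exp(--3.6284) = 37.6525
P = 1 / (1 + 37.6525)
P = 0.0259

0.0259


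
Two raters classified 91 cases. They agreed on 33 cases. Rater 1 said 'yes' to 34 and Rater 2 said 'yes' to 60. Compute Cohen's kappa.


P_o = 33/91 = 0.362637
P_e = (34*60 + 57*31) / 8281 = 0.459727
kappa = (P_o - P_e) / (1 - P_e)
kappa = (0.362637 - 0.459727) / (1 - 0.459727)
kappa = -0.1797

-0.1797


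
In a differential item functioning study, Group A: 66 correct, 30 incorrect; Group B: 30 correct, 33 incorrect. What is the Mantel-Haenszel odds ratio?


Odds_A = 66/30 = 2.2
Odds_B = 30/33 = 0.9091
OR = Odds_A / Odds_B = 2.2 / 0.9091
Exactly, OR = (66 * 33) / (30 * 30) = 2178 / 900
OR = 2.42

2.42


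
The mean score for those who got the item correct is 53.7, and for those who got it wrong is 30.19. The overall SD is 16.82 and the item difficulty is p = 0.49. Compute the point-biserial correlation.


q = 1 - p = 0.51
rpb = ((M1 - M0) / SD) * sqrt(p * q)
rpb = ((53.7 - 30.19) / 16.82) * sqrt(0.49 * 0.51)
rpb = 0.6987

0.6987


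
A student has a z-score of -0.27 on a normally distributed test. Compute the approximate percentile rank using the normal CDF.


CDF(z) = 0.5 * (1 + erf(z/sqrt(2)))
erf(-0.1909) = -0.2128
CDF = 0.3936
Percentile rank = 0.3936 * 100 = 39.36

39.36


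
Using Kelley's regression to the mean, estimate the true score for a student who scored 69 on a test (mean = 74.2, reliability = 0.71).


T_est = rxx * X + (1 - rxx) * mean
T_est = 0.71 * 69 + 0.29 * 74.2
T_est = 48.99 + 21.518
T_est = 70.508

70.508


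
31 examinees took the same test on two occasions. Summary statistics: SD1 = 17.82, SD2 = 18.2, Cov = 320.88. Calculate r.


r = cov(X,Y) / (SD_X * SD_Y)
r = 320.88 / (17.82 * 18.2)
r = 320.88 / 324.324
r = 0.9894

0.9894


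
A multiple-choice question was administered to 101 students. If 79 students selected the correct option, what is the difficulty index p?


Item difficulty p = number correct / total examinees
p = 79 / 101
p = 0.7822

0.7822


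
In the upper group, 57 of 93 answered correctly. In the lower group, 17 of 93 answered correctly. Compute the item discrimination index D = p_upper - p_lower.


p_upper = 57/93 = 0.6129
p_lower = 17/93 = 0.1828
D = 0.6129 - 0.1828 = 0.4301

0.4301


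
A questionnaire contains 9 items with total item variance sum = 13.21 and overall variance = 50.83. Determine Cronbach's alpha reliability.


alpha = (k/(k-1)) * (1 - sum(si^2)/s_total^2)
= (9/8) * (1 - 13.21/50.83)
alpha = 0.8326

0.8326


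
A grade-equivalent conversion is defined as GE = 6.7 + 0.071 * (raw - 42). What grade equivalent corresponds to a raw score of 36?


raw - median = 36 - 42 = -6
slope * diff = 0.071 * -6 = -0.426
GE = 6.7 + -0.426
GE = 6.274

6.274


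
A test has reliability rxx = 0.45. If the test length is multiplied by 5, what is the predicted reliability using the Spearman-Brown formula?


r_new = (n * rxx) / (1 + (n-1) * rxx)
r_new = (5 * 0.45) / (1 + 4 * 0.45)
r_new = 2.25 / 2.8
r_new = 0.8036

0.8036


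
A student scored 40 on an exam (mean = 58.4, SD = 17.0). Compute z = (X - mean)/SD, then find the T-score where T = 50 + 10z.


z = (X - mean) / SD = (40 - 58.4) / 17.0
z = -18.4 / 17.0
z = -1.0824
T-score = T = 50 + 10z
Carry z at full precision (z = -18.4 / 17.0) into the conversion:
T-score = 50 + 10 * (-18.4 / 17.0) = 50 + -184 / 17.0
T-score = 50 + -10.8235
T-score = 39.1765

39.1765


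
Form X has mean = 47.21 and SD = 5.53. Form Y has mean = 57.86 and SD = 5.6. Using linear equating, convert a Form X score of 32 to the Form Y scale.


slope = SD_Y / SD_X = 5.6 / 5.53 ~ 1.0127
intercept = mean_Y - slope * mean_X = 57.86 - (5.6 / 5.53) * 47.21 ~ 10.0524
Y = slope * X + intercept. To avoid rounding drift from the rounded slope/intercept, evaluate the equivalent form Y = mean_Y + SD_Y * (X - mean_X) / SD_X at full precision:
Y = 57.86 + 5.6 * (32 - 47.21) / 5.53
Y = 57.86 - 5.6 * 15.21 / 5.53
Y = 57.86 - 85.176 / 5.53
Y = 57.86 - 15.4025
Y = 42.4575

42.4575


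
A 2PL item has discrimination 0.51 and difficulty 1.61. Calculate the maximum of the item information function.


For 2PL, max info at theta = b = 1.61
I_max = a^2 / 4 = 0.51^2 / 4
= 0.2601 / 4
I_max = 0.065

0.065


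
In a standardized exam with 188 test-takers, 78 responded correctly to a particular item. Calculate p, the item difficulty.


Item difficulty p = number correct / total examinees
p = 78 / 188
p = 0.4149

0.4149


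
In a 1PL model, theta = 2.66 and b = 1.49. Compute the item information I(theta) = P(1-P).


P = 1/(1+exp(-(2.66-1.49))) = 0.7631
I = P*(1-P) = 0.7631 * 0.2369
I = 0.1808

0.1808


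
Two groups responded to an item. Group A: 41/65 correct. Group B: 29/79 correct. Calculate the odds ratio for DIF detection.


Odds_A = 41/24 = 1.7083
Odds_B = 29/50 = 0.58
OR = Odds_A / Odds_B = 1.7083 / 0.58
Exactly, OR = (41 * 50) / (24 * 29) = 2050 / 696
OR = 2.9454

2.9454


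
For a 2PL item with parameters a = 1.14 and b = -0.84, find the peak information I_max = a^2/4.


For 2PL, max info at theta = b = -0.84
I_max = a^2 / 4 = 1.14^2 / 4
= 1.2996 / 4
I_max = 0.3249

0.3249


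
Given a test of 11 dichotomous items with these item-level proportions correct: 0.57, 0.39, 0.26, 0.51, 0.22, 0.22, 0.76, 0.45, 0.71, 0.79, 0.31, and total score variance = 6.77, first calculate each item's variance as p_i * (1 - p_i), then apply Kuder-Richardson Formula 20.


For each item, compute p_i * q_i:
  Item 1: 0.57 * 0.43 = 0.2451
  Item 2: 0.39 * 0.61 = 0.2379
  Item 3: 0.26 * 0.74 = 0.1924
  Item 4: 0.51 * 0.49 = 0.2499
  Item 5: 0.22 * 0.78 = 0.1716
  Item 6: 0.22 * 0.78 = 0.1716
  Item 7: 0.76 * 0.24 = 0.1824
  Item 8: 0.45 * 0.55 = 0.2475
  Item 9: 0.71 * 0.29 = 0.2059
  Item 10: 0.79 * 0.21 = 0.1659
  Item 11: 0.31 * 0.69 = 0.2139
Sum(p_i * q_i) = 0.2451 + 0.2379 + 0.1924 + 0.2499 + 0.1716 + 0.1716 + 0.1824 + 0.2475 + 0.2059 + 0.1659 + 0.2139 = 2.2841
KR-20 = (k/(k-1)) * (1 - Sum(p_i*q_i) / Var_total)
= (11/10) * (1 - 2.2841/6.77)
= 1.1 * 0.6626
KR-20 = 0.7289

0.7289


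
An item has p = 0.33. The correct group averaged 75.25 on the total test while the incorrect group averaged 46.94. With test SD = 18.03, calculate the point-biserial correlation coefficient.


q = 1 - p = 0.67
rpb = ((M1 - M0) / SD) * sqrt(p * q)
rpb = ((75.25 - 46.94) / 18.03) * sqrt(0.33 * 0.67)
rpb = 0.7383

0.7383


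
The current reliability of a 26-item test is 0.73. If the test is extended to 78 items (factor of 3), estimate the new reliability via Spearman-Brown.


r_new = (n * rxx) / (1 + (n-1) * rxx)
r_new = (3 * 0.73) / (1 + 2 * 0.73)
r_new = 2.19 / 2.46
r_new = 0.8902

0.8902


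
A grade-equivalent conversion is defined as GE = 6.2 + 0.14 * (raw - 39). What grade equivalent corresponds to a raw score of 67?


raw - median = 67 - 39 = 28
slope * diff = 0.14 * 28 = 3.92
GE = 6.2 + 3.92
GE = 10.12

10.12


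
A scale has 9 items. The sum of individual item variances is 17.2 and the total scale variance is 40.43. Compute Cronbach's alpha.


alpha = (k/(k-1)) * (1 - sum(si^2)/s_total^2)
= (9/8) * (1 - 17.2/40.43)
alpha = 0.6464

0.6464


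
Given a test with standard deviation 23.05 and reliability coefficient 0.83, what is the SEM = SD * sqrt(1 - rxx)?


SEM = SD * sqrt(1 - rxx)
SEM = 23.05 * sqrt(1 - 0.83)
SEM = 23.05 * sqrt(0.17) = 23.05 * 0.412311
SEM = 9.5038

9.5038


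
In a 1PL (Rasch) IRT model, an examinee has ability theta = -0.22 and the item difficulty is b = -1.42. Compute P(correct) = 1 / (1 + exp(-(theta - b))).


theta - b = -0.22 - -1.42 = 1.2
exp(-(theta - b)) = exp(-1.2) = 0.3012
P = 1 / (1 + 0.3012)
P = 0.7685

0.7685


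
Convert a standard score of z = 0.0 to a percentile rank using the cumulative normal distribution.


CDF(z) = 0.5 * (1 + erf(z/sqrt(2)))
erf(0.0) = 0.0
CDF = 0.5
Percentile rank = 0.5 * 100 = 50.0

50.0


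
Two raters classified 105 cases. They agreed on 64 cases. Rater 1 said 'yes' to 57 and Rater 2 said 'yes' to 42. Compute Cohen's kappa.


P_o = 64/105 = 0.609524
P_e = (57*42 + 48*63) / 11025 = 0.491429
kappa = (P_o - P_e) / (1 - P_e)
kappa = (0.609524 - 0.491429) / (1 - 0.491429)
kappa = 0.2322

0.2322


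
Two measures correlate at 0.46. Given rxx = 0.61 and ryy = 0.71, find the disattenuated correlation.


r_corrected = rxy / sqrt(rxx * ryy)
= 0.46 / sqrt(0.61 * 0.71)
= 0.46 / sqrt(0.4331)
= 0.46 / 0.658103
r_corrected = 0.699

0.699


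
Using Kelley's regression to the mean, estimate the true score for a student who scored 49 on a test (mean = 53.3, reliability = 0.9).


T_est = rxx * X + (1 - rxx) * mean
T_est = 0.9 * 49 + 0.1 * 53.3
T_est = 44.1 + 5.33
T_est = 49.43

49.43


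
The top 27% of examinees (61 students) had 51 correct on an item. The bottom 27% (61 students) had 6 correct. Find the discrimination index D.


p_upper = 51/61 = 0.8361
p_lower = 6/61 = 0.0984
D = 0.8361 - 0.0984 = 0.7377

0.7377


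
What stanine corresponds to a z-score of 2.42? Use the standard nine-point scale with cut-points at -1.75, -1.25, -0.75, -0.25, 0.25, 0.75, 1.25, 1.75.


Stanine boundaries: [-1.75, -1.25, -0.75, -0.25, 0.25, 0.75, 1.25, 1.75]
z = 2.42
Check each boundary:
  z >= -1.75 -> could be stanine 2
  z >= -1.25 -> could be stanine 3
  z >= -0.75 -> could be stanine 4
  z >= -0.25 -> could be stanine 5
  z >= 0.25 -> could be stanine 6
  z >= 0.75 -> could be stanine 7
  z >= 1.25 -> could be stanine 8
  z >= 1.75 -> could be stanine 9
Highest qualifying boundary gives stanine = 9

9


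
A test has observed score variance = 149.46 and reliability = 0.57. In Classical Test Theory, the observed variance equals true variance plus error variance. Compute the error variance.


var_true = rxx * var_obs = 0.57 * 149.46 = 85.1922
var_error = var_obs - var_true
var_error = 149.46 - 85.1922
var_error = 64.2678

64.2678


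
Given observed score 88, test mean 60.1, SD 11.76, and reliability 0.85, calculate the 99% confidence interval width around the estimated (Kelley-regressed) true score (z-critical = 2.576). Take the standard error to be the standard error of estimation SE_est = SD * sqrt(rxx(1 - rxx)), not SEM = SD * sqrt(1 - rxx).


True score estimate = 0.85*88 + 0.15*60.1 = 83.815
SE_est = SD * sqrt(rxx * (1 - rxx)) = 11.76 * sqrt(0.85 * 0.15) = 11.76 * sqrt(0.1275) = 4.19916
CI = T_est +/- z * SE_est, so width = 2 * z * SE_est = 2 * 2.576 * 4.19916
Width = 21.6341

21.6341


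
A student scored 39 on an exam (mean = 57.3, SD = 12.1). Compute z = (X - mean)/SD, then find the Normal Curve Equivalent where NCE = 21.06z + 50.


z = (X - mean) / SD = (39 - 57.3) / 12.1
z = -18.3 / 12.1
z = -1.5124
NCE = NCE = 21.06z + 50
Carry z at full precision (z = -18.3 / 12.1) into the conversion:
NCE = 21.06 * (-18.3 / 12.1) + 50 = -385.398 / 12.1 + 50
NCE = -31.8511 + 50
NCE = 18.1489

18.1489


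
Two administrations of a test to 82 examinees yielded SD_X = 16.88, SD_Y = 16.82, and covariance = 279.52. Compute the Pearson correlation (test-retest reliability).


r = cov(X,Y) / (SD_X * SD_Y)
r = 279.52 / (16.88 * 16.82)
r = 279.52 / 283.9216
r = 0.9845

0.9845


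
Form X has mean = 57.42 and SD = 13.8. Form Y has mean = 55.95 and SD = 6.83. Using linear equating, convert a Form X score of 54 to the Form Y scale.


slope = SD_Y / SD_X = 6.83 / 13.8 ~ 0.4949
intercept = mean_Y - slope * mean_X = 55.95 - (6.83 / 13.8) * 57.42 ~ 27.5313
Y = slope * X + intercept. To avoid rounding drift from the rounded slope/intercept, evaluate the equivalent form Y = mean_Y + SD_Y * (X - mean_X) / SD_X at full precision:
Y = 55.95 + 6.83 * (54 - 57.42) / 13.8
Y = 55.95 - 6.83 * 3.42 / 13.8
Y = 55.95 - 23.3586 / 13.8
Y = 55.95 - 1.6927
Y = 54.2573

54.2573


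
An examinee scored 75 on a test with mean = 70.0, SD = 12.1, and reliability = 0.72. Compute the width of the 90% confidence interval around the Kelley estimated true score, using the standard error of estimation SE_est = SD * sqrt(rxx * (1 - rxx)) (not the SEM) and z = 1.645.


True score estimate = 0.72*75 + 0.28*70.0 = 73.6
SE_est = SD * sqrt(rxx * (1 - rxx)) = 12.1 * sqrt(0.72 * 0.28) = 12.1 * sqrt(0.2016) = 5.432887
CI = T_est +/- z * SE_est, so width = 2 * z * SE_est = 2 * 1.645 * 5.432887
Width = 17.8742

17.8742


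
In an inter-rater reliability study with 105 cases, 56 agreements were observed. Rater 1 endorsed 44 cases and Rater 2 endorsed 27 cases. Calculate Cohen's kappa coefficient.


P_o = 56/105 = 0.533333
P_e = (44*27 + 61*78) / 11025 = 0.53932
kappa = (P_o - P_e) / (1 - P_e)
kappa = (0.533333 - 0.53932) / (1 - 0.53932)
kappa = -0.013

-0.013


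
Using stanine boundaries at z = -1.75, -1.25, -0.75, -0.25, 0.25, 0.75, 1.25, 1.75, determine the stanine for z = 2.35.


Stanine boundaries: [-1.75, -1.25, -0.75, -0.25, 0.25, 0.75, 1.25, 1.75]
z = 2.35
Check each boundary:
  z >= -1.75 -> could be stanine 2
  z >= -1.25 -> could be stanine 3
  z >= -0.75 -> could be stanine 4
  z >= -0.25 -> could be stanine 5
  z >= 0.25 -> could be stanine 6
  z >= 0.75 -> could be stanine 7
  z >= 1.25 -> could be stanine 8
  z >= 1.75 -> could be stanine 9
Highest qualifying boundary gives stanine = 9

9


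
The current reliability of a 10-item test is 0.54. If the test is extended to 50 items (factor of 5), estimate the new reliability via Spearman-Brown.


r_new = (n * rxx) / (1 + (n-1) * rxx)
r_new = (5 * 0.54) / (1 + 4 * 0.54)
r_new = 2.7 / 3.16
r_new = 0.8544

0.8544


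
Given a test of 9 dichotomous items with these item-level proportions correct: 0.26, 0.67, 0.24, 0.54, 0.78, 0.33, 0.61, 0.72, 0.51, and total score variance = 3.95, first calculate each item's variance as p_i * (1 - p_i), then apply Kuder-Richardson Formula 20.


For each item, compute p_i * q_i:
  Item 1: 0.26 * 0.74 = 0.1924
  Item 2: 0.67 * 0.33 = 0.2211
  Item 3: 0.24 * 0.76 = 0.1824
  Item 4: 0.54 * 0.46 = 0.2484
  Item 5: 0.78 * 0.22 = 0.1716
  Item 6: 0.33 * 0.67 = 0.2211
  Item 7: 0.61 * 0.39 = 0.2379
  Item 8: 0.72 * 0.28 = 0.2016
  Item 9: 0.51 * 0.49 = 0.2499
Sum(p_i * q_i) = 0.1924 + 0.2211 + 0.1824 + 0.2484 + 0.1716 + 0.2211 + 0.2379 + 0.2016 + 0.2499 = 1.9264
KR-20 = (k/(k-1)) * (1 - Sum(p_i*q_i) / Var_total)
= (9/8) * (1 - 1.9264/3.95)
= 1.125 * 0.5123
KR-20 = 0.5763

0.5763


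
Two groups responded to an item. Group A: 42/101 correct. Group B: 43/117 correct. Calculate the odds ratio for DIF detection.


Odds_A = 42/59 = 0.7119
Odds_B = 43/74 = 0.5811
OR = Odds_A / Odds_B = 0.7119 / 0.5811
Exactly, OR = (42 * 74) / (59 * 43) = 3108 / 2537
OR = 1.2251

1.2251


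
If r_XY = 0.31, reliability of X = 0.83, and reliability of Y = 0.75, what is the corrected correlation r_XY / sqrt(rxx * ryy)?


r_corrected = rxy / sqrt(rxx * ryy)
= 0.31 / sqrt(0.83 * 0.75)
= 0.31 / sqrt(0.6225)
= 0.31 / 0.788987
r_corrected = 0.3929

0.3929


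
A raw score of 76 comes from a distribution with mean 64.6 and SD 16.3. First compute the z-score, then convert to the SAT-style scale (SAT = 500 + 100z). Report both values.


z = (X - mean) / SD = (76 - 64.6) / 16.3
z = 11.4 / 16.3
z = 0.6994
SAT-scale = SAT = 500 + 100z
Carry z at full precision (z = 11.4 / 16.3) into the conversion:
SAT-scale = 500 + 100 * (11.4 / 16.3) = 500 + 1140 / 16.3
SAT-scale = 500 + 69.9387
SAT-scale = 569.9387

569.9387


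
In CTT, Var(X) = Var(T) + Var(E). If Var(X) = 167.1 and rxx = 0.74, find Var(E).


var_true = rxx * var_obs = 0.74 * 167.1 = 123.654
var_error = var_obs - var_true
var_error = 167.1 - 123.654
var_error = 43.446

43.446


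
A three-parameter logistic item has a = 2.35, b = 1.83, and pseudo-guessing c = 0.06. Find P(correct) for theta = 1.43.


logit = 2.35*(1.43 - 1.83) = -0.94
P* = 1/(1 + exp(--0.94)) = 0.2809
P = 0.06 + (1 - 0.06) * 0.2809
P = 0.324

0.324


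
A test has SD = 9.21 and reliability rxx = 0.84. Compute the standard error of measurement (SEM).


SEM = SD * sqrt(1 - rxx)
SEM = 9.21 * sqrt(1 - 0.84)
SEM = 9.21 * sqrt(0.16) = 9.21 * 0.4
SEM = 3.684

3.684


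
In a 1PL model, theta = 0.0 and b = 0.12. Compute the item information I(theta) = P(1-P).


P = 1/(1+exp(-(0.0-0.12))) = 0.47
I = P*(1-P) = 0.47 * 0.53
I = 0.2491

0.2491


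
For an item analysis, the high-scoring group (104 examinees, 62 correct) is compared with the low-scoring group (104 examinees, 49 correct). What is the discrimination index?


p_upper = 62/104 = 0.5962
p_lower = 49/104 = 0.4712
D = 0.5962 - 0.4712 = 0.125

0.125


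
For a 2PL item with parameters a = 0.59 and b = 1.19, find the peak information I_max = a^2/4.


For 2PL, max info at theta = b = 1.19
I_max = a^2 / 4 = 0.59^2 / 4
= 0.3481 / 4
I_max = 0.087

0.087


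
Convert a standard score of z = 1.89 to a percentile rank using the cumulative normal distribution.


CDF(z) = 0.5 * (1 + erf(z/sqrt(2)))
erf(1.3364) = 0.9412
CDF = 0.9706
Percentile rank = 0.9706 * 100 = 97.06

97.06


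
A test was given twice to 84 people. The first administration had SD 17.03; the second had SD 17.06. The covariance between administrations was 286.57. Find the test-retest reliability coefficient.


r = cov(X,Y) / (SD_X * SD_Y)
r = 286.57 / (17.03 * 17.06)
r = 286.57 / 290.5318
r = 0.9864

0.9864


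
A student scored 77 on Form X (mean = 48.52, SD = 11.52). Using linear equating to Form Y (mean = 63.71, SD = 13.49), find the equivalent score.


slope = SD_Y / SD_X = 13.49 / 11.52 ~ 1.171
intercept = mean_Y - slope * mean_X = 63.71 - (13.49 / 11.52) * 48.52 ~ 6.8927
Y = slope * X + intercept. To avoid rounding drift from the rounded slope/intercept, evaluate the equivalent form Y = mean_Y + SD_Y * (X - mean_X) / SD_X at full precision:
Y = 63.71 + 13.49 * (77 - 48.52) / 11.52
Y = 63.71 + 13.49 * 28.48 / 11.52
Y = 63.71 + 384.1952 / 11.52
Y = 63.71 + 33.3503
Y = 97.0603

97.0603


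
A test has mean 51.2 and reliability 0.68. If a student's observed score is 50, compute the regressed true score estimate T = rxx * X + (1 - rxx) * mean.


T_est = rxx * X + (1 - rxx) * mean
T_est = 0.68 * 50 + 0.32 * 51.2
T_est = 34.0 + 16.384
T_est = 50.384

50.384


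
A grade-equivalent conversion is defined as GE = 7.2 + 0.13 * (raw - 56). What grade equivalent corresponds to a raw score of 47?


raw - median = 47 - 56 = -9
slope * diff = 0.13 * -9 = -1.17
GE = 7.2 + -1.17
GE = 6.03

6.03


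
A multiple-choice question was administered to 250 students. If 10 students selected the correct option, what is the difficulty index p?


Item difficulty p = number correct / total examinees
p = 10 / 250
p = 0.04

0.04


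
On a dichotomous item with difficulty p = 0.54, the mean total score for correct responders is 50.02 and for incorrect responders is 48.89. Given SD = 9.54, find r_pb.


q = 1 - p = 0.46
rpb = ((M1 - M0) / SD) * sqrt(p * q)
rpb = ((50.02 - 48.89) / 9.54) * sqrt(0.54 * 0.46)
rpb = 0.059

0.059


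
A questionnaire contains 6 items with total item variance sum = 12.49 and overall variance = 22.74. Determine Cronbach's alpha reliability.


alpha = (k/(k-1)) * (1 - sum(si^2)/s_total^2)
= (6/5) * (1 - 12.49/22.74)
alpha = 0.5409

0.5409


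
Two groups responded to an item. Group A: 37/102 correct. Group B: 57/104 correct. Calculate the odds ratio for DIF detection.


Odds_A = 37/65 = 0.5692
Odds_B = 57/47 = 1.2128
OR = Odds_A / Odds_B = 0.5692 / 1.2128
Exactly, OR = (37 * 47) / (65 * 57) = 1739 / 3705
OR = 0.4694

0.4694


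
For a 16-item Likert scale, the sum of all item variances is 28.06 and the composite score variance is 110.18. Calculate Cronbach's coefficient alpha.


alpha = (k/(k-1)) * (1 - sum(si^2)/s_total^2)
= (16/15) * (1 - 28.06/110.18)
alpha = 0.795

0.795


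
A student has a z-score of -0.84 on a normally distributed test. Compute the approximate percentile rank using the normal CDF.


CDF(z) = 0.5 * (1 + erf(z/sqrt(2)))
erf(-0.594) = -0.5991
CDF = 0.2005
Percentile rank = 0.2005 * 100 = 20.05

20.05


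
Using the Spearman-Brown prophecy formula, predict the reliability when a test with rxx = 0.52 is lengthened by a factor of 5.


r_new = (n * rxx) / (1 + (n-1) * rxx)
r_new = (5 * 0.52) / (1 + 4 * 0.52)
r_new = 2.6 / 3.08
r_new = 0.8442

0.8442


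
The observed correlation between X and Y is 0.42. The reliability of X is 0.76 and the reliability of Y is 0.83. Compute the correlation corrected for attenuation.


r_corrected = rxy / sqrt(rxx * ryy)
= 0.42 / sqrt(0.76 * 0.83)
= 0.42 / sqrt(0.6308)
= 0.42 / 0.794229
r_corrected = 0.5288

0.5288


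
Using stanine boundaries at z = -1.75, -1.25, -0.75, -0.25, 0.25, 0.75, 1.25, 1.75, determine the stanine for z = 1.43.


Stanine boundaries: [-1.75, -1.25, -0.75, -0.25, 0.25, 0.75, 1.25, 1.75]
z = 1.43
Check each boundary:
  z >= -1.75 -> could be stanine 2
  z >= -1.25 -> could be stanine 3
  z >= -0.75 -> could be stanine 4
  z >= -0.25 -> could be stanine 5
  z >= 0.25 -> could be stanine 6
  z >= 0.75 -> could be stanine 7
  z >= 1.25 -> could be stanine 8
  z < 1.75
Highest qualifying boundary gives stanine = 8

8


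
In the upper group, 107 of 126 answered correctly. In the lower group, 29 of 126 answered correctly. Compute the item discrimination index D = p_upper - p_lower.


p_upper = 107/126 = 0.8492
p_lower = 29/126 = 0.2302
D = 0.8492 - 0.2302 = 0.619

0.619
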